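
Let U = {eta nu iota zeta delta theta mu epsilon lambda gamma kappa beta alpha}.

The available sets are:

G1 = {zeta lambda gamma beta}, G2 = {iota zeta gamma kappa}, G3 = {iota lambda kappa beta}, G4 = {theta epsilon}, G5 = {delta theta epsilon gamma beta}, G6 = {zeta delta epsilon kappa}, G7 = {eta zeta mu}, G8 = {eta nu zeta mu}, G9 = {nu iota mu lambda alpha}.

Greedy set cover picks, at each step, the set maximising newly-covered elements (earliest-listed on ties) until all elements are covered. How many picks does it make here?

4

Greedy: pick G5 (covers 5 new) → pick G9 (covers 5 new) → pick G2 (covers 2 new) → pick G7 (covers 1 new). Total picks: 4.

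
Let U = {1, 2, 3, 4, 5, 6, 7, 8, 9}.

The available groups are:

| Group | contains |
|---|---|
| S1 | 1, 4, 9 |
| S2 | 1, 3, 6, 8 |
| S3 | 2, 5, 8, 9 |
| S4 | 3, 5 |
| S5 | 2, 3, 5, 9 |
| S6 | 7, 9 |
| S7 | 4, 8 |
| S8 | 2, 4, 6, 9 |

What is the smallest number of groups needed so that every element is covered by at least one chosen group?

S1, S2, S3, and S6 cover everything between them: the union {1, 2, 3, 4, 5, 6, 7, 8, 9} is all of U.
No 3 of the 8 groups cover everything (all 56 combinations miss at least one element), so 4 is optimal.

4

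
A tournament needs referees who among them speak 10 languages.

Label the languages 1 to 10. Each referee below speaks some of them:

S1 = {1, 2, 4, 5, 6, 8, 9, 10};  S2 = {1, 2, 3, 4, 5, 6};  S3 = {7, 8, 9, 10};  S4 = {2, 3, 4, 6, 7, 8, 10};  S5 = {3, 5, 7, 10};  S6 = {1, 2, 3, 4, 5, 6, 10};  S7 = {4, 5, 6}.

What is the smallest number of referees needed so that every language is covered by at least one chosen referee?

S2 and S3 together: S2 ∪ S3 = {1, 2, 3, 4, 5, 6, 7, 8, 9, 10} — every language is covered.
No single referee has all 10 languages (the largest, S1, has 8), so 2 is optimal.

2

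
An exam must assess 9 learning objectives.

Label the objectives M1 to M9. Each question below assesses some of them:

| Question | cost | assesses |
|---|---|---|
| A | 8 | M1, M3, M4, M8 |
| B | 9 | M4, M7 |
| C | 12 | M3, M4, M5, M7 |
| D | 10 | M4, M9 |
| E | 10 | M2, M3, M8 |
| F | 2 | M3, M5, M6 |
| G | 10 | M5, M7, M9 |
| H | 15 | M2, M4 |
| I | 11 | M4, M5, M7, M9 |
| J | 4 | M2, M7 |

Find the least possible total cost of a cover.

A, F, G, J together cover every objective (A ∪ F ∪ G ∪ J = {M1, M2, M3, M4, M5, M6, M7, M8, M9}); total cost 8 + 2 + 10 + 4 = 24.
No covering selection has total cost below 24.

24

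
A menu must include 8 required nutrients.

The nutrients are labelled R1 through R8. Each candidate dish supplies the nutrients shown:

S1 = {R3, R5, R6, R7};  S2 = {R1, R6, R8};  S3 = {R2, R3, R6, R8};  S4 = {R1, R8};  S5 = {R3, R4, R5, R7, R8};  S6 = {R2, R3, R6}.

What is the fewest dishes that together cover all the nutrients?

S2 and S3 and S5 together: S2 ∪ S3 ∪ S5 = {R1, R2, R3, R4, R5, R6, R7, R8} — every nutrient is covered.
Only S5 contains R4, so S5 is forced; the remaining 3 nutrients need at least 2 more dishes (each remaining dish adds at most 2) — so at least 3 dishes are needed, and 3 is optimal.

3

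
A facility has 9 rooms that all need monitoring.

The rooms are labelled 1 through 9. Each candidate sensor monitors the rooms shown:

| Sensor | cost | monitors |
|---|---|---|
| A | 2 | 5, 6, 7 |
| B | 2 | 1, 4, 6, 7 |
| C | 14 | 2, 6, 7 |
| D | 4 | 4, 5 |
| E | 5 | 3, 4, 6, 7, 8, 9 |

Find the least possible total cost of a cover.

23

A, B, C, E together cover every room (A ∪ B ∪ C ∪ E = {1, 2, 3, 4, 5, 6, 7, 8, 9}); total cost 2 + 2 + 14 + 5 = 23.
No covering selection has total cost below 23.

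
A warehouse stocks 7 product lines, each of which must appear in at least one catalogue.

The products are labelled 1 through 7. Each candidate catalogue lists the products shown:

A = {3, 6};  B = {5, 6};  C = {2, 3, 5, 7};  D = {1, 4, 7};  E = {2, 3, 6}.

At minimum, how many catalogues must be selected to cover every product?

C and D and E together: C ∪ D ∪ E = {1, 2, 3, 4, 5, 6, 7} — every product is covered.
Only D contains 1, so D is forced; the remaining 4 products need at least 2 more catalogues (each remaining catalogue adds at most 3) — so at least 3 catalogues are needed, and 3 is optimal.

3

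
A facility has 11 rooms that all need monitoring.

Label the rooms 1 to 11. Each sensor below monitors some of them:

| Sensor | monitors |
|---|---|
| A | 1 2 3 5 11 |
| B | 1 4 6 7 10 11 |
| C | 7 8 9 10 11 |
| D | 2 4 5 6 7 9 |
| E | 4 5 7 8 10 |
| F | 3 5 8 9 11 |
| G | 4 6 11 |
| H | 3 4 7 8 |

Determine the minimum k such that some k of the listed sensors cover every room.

Take {A, D, E}. Their union is {1, 2, 3, 4, 5, 6, 7, 8, 9, 10, 11}, which is all 11 rooms.
No 2 of the 8 sensors cover everything (all 28 combinations miss at least one room), so 3 is optimal.

3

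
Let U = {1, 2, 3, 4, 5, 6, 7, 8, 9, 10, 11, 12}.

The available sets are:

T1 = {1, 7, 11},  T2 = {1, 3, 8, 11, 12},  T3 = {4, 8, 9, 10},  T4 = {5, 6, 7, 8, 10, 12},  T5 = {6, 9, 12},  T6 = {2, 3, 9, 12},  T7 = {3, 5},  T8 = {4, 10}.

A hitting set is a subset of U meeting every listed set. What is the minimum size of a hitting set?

4

Take H = {1, 3, 4, 12}. Each listed set contains at least one of these, so H is a hitting set of size 4.
The sets T1, T5, T7, T8 are pairwise disjoint, so any hitting set needs a separate element for each — at least 4. Hence 4 is optimal.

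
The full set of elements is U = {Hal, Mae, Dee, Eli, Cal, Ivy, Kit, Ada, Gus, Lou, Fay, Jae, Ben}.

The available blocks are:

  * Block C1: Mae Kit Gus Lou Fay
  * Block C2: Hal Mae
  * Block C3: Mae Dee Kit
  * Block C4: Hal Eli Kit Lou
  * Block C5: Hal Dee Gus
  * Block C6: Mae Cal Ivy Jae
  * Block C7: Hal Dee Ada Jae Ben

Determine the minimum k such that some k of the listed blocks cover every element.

Take {C1, C4, C6, C7}. Their union is {Hal, Mae, Dee, Eli, Cal, Ivy, Kit, Ada, Gus, Lou, Fay, Jae, Ben}, which is all 13 elements.
Only C4 contains Eli, so C4 is forced; the remaining 9 elements need at least 3 more blocks (each remaining block adds at most 4) — so at least 4 blocks are needed, and 4 is optimal.

4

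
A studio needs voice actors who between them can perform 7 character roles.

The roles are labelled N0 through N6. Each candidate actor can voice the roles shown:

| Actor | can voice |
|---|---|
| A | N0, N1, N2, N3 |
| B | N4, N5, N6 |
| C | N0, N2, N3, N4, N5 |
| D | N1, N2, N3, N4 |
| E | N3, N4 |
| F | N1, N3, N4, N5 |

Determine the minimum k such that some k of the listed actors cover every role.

2

A and B together: A ∪ B = {N0, N1, N2, N3, N4, N5, N6} — every role is covered.
No single actor has all 7 roles (the largest, C, has 5), so 2 is optimal.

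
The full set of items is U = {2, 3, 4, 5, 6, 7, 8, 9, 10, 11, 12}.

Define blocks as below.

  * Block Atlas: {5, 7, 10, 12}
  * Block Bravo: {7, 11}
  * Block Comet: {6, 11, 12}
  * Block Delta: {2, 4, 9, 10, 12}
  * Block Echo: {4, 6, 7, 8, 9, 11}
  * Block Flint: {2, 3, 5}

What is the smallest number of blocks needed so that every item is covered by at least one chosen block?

3

Take {Atlas, Echo, Flint}. Their union is {2, 3, 4, 5, 6, 7, 8, 9, 10, 11, 12}, which is all 11 items.
Only Flint contains 3, so Flint is forced; the remaining 8 items need at least 2 more blocks (each remaining block adds at most 6) — so at least 3 blocks are needed, and 3 is optimal.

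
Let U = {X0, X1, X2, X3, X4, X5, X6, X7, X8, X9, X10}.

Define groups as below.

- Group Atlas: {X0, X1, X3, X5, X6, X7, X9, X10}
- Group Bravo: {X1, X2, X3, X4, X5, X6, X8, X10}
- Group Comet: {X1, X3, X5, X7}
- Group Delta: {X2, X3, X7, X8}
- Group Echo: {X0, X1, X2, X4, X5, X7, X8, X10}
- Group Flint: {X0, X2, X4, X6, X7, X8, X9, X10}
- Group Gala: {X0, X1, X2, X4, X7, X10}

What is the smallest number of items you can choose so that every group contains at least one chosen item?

The 2 items {X3, X10} hit every group.
No single item lies in every group, so at least 2 are needed and 2 is optimal.

2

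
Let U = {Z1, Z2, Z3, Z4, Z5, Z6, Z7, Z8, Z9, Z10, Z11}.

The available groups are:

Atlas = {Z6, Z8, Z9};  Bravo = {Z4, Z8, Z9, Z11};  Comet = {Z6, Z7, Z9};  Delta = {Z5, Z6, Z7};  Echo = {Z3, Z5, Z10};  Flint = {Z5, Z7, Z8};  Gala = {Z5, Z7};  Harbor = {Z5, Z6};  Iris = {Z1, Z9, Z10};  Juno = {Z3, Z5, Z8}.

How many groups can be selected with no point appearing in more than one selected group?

Bravo, Gala are pairwise disjoint (Bravo={Z4,Z8,Z9,Z11}; Gala={Z5,Z7}).
Every remaining group overlaps one of these, and no 3 of the listed groups are pairwise disjoint, so 2 is the maximum.

2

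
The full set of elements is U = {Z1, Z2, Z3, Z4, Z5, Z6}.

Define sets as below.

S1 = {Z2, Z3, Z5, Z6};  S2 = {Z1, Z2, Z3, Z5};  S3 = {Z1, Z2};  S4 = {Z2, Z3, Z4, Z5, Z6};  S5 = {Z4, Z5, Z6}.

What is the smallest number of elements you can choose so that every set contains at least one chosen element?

H = {Z1, Z6} meets every set (each contains at least one member of H), and |H| = 2.
The sets S3, S5 are pairwise disjoint, so any hitting set needs a separate element for each — at least 2. Hence 2 is optimal.

2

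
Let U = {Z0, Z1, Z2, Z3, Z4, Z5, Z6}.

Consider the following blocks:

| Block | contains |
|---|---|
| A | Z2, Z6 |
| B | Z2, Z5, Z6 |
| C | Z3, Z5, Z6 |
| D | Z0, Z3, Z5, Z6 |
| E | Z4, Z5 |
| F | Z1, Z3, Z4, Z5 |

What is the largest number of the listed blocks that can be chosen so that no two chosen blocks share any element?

A, F are pairwise disjoint (A={Z2,Z6}; F={Z1,Z3,Z4,Z5}).
Every remaining block overlaps one of these, and no 3 of the listed blocks are pairwise disjoint, so 2 is the maximum.

2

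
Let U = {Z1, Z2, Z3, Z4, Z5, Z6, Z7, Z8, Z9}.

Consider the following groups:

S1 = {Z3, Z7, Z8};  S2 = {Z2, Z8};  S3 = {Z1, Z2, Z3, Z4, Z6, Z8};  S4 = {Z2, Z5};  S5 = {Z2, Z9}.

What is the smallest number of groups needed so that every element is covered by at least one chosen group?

4

S1, S3, S4, and S5 cover everything between them: the union {Z1, Z2, Z3, Z4, Z5, Z6, Z7, Z8, Z9} is all of U.
Only S3 contains Z1, so S3 is forced; the remaining 3 elements need at least 3 more groups (each remaining group adds at most 1) — so at least 4 groups are needed, and 4 is optimal.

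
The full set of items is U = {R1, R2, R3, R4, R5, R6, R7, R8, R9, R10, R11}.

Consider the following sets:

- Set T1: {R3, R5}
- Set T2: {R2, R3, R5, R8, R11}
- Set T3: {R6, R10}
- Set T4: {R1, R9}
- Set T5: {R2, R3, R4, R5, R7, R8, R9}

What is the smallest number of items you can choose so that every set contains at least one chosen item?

Take H = {R5, R9, R10}. Each listed set contains at least one of these, so H is a hitting set of size 3.
The sets T1, T3, T4 are pairwise disjoint, so any hitting set needs a separate item for each — at least 3. Hence 3 is optimal.

3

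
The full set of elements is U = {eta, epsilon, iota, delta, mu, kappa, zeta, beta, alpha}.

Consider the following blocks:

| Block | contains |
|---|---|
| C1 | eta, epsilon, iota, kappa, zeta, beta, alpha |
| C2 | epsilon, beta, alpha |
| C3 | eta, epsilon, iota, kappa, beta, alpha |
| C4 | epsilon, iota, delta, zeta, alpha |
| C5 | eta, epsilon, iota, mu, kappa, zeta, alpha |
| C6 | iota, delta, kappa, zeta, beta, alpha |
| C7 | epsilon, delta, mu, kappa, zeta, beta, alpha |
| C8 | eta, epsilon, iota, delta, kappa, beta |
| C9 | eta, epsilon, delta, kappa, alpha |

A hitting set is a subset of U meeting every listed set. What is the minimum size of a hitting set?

Take H = {epsilon, iota}. Each listed block contains at least one of these, so H is a hitting set of size 2.
No single element lies in every block, so at least 2 are needed and 2 is optimal.

2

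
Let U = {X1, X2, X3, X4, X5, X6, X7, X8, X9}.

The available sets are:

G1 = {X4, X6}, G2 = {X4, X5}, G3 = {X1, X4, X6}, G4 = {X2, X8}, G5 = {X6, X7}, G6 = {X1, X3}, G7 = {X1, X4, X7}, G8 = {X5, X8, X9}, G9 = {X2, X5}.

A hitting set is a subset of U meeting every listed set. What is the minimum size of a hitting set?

4

H = {X1, X5, X6, X8} meets every set (each contains at least one member of H), and |H| = 4.
The sets G2, G4, G5, G6 are pairwise disjoint, so any hitting set needs a separate element for each — at least 4. Hence 4 is optimal.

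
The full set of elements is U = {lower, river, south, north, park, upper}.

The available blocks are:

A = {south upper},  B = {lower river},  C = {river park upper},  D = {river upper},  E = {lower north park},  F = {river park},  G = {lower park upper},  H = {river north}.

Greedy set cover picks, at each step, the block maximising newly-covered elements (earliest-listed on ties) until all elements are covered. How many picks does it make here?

3

Greedy: pick C (covers 3 new) → pick E (covers 2 new) → pick A (covers 1 new). Total picks: 3.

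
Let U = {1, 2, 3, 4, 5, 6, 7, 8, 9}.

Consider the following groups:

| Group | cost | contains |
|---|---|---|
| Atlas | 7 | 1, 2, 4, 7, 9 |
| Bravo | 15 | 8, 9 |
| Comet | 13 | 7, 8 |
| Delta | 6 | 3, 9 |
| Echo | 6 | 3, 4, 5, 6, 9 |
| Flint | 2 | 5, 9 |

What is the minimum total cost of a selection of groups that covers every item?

26

Atlas, Comet, Echo together cover every item (Atlas ∪ Comet ∪ Echo = {1, 2, 3, 4, 5, 6, 7, 8, 9}); total cost 7 + 13 + 6 = 26.
The greedy pick Flint, Atlas, Echo, Comet costs 28; no covering selection beats 26.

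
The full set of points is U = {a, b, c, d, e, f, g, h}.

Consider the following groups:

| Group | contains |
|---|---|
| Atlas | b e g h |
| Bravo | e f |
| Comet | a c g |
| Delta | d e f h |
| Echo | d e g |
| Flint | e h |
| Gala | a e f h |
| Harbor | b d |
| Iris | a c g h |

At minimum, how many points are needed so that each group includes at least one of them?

3

Take T = {b, e, g}. Each listed group contains at least one of these, so T is a hitting set of size 3.
The groups Comet, Flint, Harbor are pairwise disjoint, so any hitting set needs a separate point for each — at least 3. Hence 3 is optimal.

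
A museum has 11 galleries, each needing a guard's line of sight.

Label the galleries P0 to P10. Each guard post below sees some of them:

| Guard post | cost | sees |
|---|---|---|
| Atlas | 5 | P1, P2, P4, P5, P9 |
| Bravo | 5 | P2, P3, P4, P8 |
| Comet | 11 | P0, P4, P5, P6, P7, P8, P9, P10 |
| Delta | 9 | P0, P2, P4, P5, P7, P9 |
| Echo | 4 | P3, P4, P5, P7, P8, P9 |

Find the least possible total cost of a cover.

20

Atlas, Comet, Echo together cover every gallery (Atlas ∪ Comet ∪ Echo = {P0, P1, P2, P3, P4, P5, P6, P7, P8, P9, P10}); total cost 5 + 11 + 4 = 20.
No covering selection has total cost below 20.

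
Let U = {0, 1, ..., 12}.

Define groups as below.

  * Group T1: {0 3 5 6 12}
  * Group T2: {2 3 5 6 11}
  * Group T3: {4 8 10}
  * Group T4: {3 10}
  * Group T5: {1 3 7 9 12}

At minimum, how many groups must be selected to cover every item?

T1, T2, T3, and T5 cover everything between them: the union {0, 1, 2, 3, 4, 5, 6, 7, 8, 9, 10, 11, 12} is all of U.
Only T1 contains 0, so T1 is forced; the remaining 8 items need at least 3 more groups (each remaining group adds at most 3) — so at least 4 groups are needed, and 4 is optimal.

4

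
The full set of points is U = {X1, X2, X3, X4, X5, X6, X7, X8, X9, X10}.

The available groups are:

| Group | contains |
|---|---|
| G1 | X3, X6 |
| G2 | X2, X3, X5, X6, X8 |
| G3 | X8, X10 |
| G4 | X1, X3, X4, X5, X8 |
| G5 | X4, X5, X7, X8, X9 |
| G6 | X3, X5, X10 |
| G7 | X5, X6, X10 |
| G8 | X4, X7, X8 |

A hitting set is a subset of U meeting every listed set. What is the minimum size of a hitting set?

3

The 3 points {X3, X6, X8} hit every group.
No choice of 2 points meets every group, so 3 is the minimum.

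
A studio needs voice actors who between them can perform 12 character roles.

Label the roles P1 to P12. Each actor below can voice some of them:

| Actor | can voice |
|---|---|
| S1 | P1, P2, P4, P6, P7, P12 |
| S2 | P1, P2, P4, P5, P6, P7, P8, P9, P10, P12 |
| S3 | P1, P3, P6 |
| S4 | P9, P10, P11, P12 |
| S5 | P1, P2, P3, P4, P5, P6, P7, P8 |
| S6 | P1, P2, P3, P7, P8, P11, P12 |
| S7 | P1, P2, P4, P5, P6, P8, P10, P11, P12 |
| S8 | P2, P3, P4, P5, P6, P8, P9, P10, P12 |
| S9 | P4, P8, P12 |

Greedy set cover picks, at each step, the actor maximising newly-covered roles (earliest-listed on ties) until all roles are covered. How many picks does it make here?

2

Greedy: pick S2 (covers 10 new) → pick S6 (covers 2 new). Total picks: 2.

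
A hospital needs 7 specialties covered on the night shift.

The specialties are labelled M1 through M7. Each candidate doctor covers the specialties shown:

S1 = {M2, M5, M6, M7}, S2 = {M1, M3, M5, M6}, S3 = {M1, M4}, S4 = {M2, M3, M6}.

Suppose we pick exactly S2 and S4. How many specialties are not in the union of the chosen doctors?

2

Union of S2, S4 = {M1, M2, M3, M5, M6}.
Not covered: M4, M7 — 2 specialties.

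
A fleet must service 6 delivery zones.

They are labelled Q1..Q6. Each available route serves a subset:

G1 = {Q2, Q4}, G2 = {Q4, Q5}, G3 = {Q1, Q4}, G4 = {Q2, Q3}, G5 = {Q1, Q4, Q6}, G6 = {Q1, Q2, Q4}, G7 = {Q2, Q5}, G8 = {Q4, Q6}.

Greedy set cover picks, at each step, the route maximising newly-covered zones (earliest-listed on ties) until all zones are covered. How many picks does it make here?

3

Greedy: pick G5 (covers 3 new) → pick G4 (covers 2 new) → pick G2 (covers 1 new). Total picks: 3.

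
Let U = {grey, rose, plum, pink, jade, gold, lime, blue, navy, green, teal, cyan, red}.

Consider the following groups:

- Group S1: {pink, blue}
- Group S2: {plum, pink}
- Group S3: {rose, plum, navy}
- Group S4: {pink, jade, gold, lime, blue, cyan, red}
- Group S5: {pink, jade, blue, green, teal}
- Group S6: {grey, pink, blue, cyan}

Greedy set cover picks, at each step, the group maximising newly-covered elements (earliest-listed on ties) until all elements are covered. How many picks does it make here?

4

Greedy: pick S4 (covers 7 new) → pick S3 (covers 3 new) → pick S5 (covers 2 new) → pick S6 (covers 1 new). Total picks: 4.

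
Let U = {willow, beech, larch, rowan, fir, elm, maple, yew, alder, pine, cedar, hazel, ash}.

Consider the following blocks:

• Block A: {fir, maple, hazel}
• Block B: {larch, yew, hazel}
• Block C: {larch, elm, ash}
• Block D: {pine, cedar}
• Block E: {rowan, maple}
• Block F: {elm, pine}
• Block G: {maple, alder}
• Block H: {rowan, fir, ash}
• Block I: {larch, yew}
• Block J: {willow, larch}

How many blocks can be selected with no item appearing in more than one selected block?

4

B, F, G, H are pairwise disjoint (B={larch,yew,hazel}; F={elm,pine}; G={maple,alder}; H={rowan,fir,ash}).
Every remaining block overlaps one of these, and no 5 of the listed blocks are pairwise disjoint, so 4 is the maximum.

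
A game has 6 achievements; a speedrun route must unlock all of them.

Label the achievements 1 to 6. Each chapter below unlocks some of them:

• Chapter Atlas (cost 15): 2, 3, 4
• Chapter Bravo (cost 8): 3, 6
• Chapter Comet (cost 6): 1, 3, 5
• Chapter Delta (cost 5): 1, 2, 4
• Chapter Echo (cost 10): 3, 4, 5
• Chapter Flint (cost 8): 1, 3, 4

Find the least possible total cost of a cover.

19

Bravo, Comet, Delta together cover every achievement (Bravo ∪ Comet ∪ Delta = {1, 2, 3, 4, 5, 6}); total cost 8 + 6 + 5 = 19.
No covering selection has total cost below 19.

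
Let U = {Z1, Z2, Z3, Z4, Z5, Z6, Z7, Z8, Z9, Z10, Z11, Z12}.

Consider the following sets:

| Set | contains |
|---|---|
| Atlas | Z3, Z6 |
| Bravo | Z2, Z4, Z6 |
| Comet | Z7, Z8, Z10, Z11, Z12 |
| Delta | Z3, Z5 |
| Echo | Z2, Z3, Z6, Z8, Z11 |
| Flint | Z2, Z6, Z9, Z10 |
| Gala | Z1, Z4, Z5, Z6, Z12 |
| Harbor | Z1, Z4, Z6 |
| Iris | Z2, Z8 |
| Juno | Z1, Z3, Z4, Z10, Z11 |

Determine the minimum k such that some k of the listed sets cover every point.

Comet and Delta and Flint and Harbor together: Comet ∪ Delta ∪ Flint ∪ Harbor = {Z1, Z2, Z3, Z4, Z5, Z6, Z7, Z8, Z9, Z10, Z11, Z12} — every point is covered.
No 3 of the 10 sets cover everything (all 120 combinations miss at least one point), so 4 is optimal.

4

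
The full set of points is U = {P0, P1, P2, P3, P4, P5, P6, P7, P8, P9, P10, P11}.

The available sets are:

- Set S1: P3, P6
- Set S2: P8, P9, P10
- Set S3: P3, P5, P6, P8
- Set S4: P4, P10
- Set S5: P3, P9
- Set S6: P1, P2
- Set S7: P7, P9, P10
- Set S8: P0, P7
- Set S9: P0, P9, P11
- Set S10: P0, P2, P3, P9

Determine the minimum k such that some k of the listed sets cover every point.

5

Take {S3, S4, S6, S7, S9}. Their union is {P0, P1, P2, P3, P4, P5, P6, P7, P8, P9, P10, P11}, which is all 12 points.
No 4 of the 10 sets cover everything (all 210 combinations miss at least one point), so 5 is optimal.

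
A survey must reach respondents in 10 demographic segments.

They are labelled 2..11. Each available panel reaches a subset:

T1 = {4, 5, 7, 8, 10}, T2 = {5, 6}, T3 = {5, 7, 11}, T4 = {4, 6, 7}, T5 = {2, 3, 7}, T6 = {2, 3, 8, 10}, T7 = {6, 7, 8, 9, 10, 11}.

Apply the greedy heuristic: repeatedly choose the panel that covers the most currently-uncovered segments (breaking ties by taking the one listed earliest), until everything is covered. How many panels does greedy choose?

3

Greedy: pick T7 (covers 6 new) → pick T1 (covers 2 new) → pick T5 (covers 2 new). Total picks: 3.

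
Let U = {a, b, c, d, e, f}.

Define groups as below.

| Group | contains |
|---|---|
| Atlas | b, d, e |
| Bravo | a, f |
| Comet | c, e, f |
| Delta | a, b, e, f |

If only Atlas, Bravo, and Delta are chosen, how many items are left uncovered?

1

Union of Atlas, Bravo, Delta = {a, b, d, e, f}.
Not covered: c — 1 item.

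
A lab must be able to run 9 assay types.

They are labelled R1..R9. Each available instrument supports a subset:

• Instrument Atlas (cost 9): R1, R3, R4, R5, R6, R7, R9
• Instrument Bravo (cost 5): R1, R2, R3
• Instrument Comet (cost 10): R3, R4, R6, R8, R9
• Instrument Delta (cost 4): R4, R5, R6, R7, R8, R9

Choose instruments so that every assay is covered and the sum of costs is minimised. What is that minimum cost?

Bravo, Delta together cover every assay (Bravo ∪ Delta = {R1, R2, R3, R4, R5, R6, R7, R8, R9}); total cost 5 + 4 = 9.
No covering selection has total cost below 9.

9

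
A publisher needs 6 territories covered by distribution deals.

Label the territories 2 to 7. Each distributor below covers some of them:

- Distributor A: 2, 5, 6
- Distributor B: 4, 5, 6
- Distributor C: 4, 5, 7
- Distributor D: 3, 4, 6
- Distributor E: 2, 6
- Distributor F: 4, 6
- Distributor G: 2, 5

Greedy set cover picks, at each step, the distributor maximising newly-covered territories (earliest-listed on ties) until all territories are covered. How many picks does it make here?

Greedy: pick A (covers 3 new) → pick C (covers 2 new) → pick D (covers 1 new). Total picks: 3.

3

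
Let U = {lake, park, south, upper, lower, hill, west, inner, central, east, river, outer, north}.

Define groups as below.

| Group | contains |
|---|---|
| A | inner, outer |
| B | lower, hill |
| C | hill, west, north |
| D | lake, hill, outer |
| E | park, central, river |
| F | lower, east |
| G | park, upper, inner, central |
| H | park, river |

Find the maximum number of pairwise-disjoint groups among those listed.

4

A, C, F, H are pairwise disjoint (A={inner,outer}; C={hill,west,north}; F={lower,east}; H={park,river}).
Every remaining group overlaps one of these, and no 5 of the listed groups are pairwise disjoint, so 4 is the maximum.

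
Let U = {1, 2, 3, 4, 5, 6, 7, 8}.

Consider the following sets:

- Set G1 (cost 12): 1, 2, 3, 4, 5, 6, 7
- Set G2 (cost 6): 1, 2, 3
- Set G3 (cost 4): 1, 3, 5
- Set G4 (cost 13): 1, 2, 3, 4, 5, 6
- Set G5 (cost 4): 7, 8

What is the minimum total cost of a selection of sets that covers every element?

16

G1, G5 together cover every element (G1 ∪ G5 = {1, 2, 3, 4, 5, 6, 7, 8}); total cost 12 + 4 = 16.
The greedy pick G3, G5, G1 costs 20; no covering selection beats 16.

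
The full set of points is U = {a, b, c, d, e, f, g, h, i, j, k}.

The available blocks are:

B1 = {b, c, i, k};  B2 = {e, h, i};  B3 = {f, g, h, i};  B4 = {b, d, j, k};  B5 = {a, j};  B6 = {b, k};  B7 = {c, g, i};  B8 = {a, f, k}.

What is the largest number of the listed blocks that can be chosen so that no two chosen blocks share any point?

B5, B6, B7 are pairwise disjoint (B5={a,j}; B6={b,k}; B7={c,g,i}).
Every remaining block overlaps one of these, and no 4 of the listed blocks are pairwise disjoint, so 3 is the maximum.

3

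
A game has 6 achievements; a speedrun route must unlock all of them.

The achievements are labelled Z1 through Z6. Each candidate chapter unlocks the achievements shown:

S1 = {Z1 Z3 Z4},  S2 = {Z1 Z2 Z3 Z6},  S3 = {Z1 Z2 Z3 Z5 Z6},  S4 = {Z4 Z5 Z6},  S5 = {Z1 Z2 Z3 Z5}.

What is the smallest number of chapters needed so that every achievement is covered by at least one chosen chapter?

S4 and S5 together: S4 ∪ S5 = {Z1, Z2, Z3, Z4, Z5, Z6} — every achievement is covered.
No single chapter has all 6 achievements (the largest, S3, has 5), so 2 is optimal.

2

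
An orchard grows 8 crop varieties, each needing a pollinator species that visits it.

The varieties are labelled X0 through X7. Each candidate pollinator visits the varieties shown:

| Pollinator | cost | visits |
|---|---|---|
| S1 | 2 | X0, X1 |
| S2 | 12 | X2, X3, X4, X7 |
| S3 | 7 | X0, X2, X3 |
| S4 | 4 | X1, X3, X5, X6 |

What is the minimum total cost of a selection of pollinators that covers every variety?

S1, S2, S4 together cover every variety (S1 ∪ S2 ∪ S4 = {X0, X1, X2, X3, X4, X5, X6, X7}); total cost 2 + 12 + 4 = 18.
No covering selection has total cost below 18.

18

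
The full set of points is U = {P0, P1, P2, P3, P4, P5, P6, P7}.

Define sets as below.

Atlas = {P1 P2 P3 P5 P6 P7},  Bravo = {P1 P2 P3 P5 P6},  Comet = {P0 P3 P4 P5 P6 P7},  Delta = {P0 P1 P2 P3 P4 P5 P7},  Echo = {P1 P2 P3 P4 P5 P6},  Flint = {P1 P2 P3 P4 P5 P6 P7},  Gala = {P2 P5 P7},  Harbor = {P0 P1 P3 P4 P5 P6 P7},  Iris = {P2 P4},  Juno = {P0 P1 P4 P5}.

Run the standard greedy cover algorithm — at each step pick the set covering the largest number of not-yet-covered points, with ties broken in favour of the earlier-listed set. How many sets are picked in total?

2

Greedy: pick Delta (covers 7 new) → pick Atlas (covers 1 new). Total picks: 2.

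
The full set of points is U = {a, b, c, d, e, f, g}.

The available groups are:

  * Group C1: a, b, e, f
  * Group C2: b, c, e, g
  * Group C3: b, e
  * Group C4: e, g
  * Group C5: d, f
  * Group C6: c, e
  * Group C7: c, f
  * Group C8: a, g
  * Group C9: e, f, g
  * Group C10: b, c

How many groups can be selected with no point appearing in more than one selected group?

C5, C6, C8 are pairwise disjoint (C5={d,f}; C6={c,e}; C8={a,g}).
Every remaining group overlaps one of these, and no 4 of the listed groups are pairwise disjoint, so 3 is the maximum.

3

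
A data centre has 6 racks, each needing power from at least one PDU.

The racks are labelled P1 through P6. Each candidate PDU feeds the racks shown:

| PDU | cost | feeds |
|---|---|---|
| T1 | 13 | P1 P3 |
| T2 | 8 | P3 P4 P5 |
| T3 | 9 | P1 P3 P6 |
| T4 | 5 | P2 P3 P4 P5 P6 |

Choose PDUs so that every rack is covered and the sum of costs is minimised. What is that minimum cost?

T3, T4 together cover every rack (T3 ∪ T4 = {P1, P2, P3, P4, P5, P6}); total cost 9 + 5 = 14.
No covering selection has total cost below 14.

14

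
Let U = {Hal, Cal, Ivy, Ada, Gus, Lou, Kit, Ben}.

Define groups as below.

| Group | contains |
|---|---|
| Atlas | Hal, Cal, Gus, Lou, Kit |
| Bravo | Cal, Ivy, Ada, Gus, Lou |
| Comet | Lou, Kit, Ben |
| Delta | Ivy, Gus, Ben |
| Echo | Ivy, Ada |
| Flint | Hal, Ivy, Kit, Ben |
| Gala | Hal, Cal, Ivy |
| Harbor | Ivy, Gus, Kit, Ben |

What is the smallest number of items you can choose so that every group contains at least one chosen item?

The 2 items {Ivy, Kit} hit every group.
The groups Comet, Echo are pairwise disjoint, so any hitting set needs a separate item for each — at least 2. Hence 2 is optimal.

2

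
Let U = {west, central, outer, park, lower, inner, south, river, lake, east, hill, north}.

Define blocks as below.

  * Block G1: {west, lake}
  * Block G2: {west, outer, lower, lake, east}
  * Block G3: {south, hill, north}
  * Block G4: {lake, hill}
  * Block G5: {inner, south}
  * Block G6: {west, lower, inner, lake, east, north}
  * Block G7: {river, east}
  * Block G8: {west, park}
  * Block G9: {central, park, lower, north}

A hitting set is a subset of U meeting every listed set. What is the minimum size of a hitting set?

H = {park, south, river, lake} meets every block (each contains at least one member of H), and |H| = 4.
The blocks G4, G5, G7, G9 are pairwise disjoint, so any hitting set needs a separate element for each — at least 4. Hence 4 is optimal.

4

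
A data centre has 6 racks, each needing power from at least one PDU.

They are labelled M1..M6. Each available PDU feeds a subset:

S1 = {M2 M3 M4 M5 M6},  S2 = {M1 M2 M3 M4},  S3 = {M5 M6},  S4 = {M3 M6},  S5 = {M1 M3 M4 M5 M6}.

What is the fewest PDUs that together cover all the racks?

2

Take {S1, S2}. Their union is {M1, M2, M3, M4, M5, M6}, which is all 6 racks.
No single PDU has all 6 racks (the largest, S1, has 5), so 2 is optimal.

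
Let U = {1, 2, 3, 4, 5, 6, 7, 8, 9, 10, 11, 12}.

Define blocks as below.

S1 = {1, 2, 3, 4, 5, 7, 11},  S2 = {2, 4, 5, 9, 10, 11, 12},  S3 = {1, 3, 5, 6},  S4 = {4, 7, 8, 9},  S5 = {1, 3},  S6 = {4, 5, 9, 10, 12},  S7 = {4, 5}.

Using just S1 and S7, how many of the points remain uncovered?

5

Union of S1, S7 = {1, 2, 3, 4, 5, 7, 11}.
Not covered: 6, 8, 9, 10, 12 — 5 points.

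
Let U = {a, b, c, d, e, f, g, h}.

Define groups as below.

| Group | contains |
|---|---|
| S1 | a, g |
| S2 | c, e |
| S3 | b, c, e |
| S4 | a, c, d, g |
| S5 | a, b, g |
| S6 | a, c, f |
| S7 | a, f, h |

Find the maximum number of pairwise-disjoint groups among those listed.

S3, S7 are pairwise disjoint (S3={b,c,e}; S7={a,f,h}).
Every remaining group overlaps one of these, and no 3 of the listed groups are pairwise disjoint, so 2 is the maximum.

2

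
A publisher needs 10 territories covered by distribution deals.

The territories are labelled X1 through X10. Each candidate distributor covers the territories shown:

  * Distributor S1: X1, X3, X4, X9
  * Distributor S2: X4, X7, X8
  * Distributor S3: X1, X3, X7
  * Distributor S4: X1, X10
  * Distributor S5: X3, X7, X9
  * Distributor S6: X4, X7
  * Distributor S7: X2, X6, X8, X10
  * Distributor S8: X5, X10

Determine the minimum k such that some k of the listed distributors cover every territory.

4

Take {S1, S5, S7, S8}. Their union is {X1, X2, X3, X4, X5, X6, X7, X8, X9, X10}, which is all 10 territories.
No 3 of the 8 distributors cover everything (all 56 combinations miss at least one territory), so 4 is optimal.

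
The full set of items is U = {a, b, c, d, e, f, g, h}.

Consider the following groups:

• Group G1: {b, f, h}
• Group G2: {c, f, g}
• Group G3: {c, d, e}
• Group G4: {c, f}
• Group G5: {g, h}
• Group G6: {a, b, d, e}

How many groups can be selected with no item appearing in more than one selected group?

G4, G5, G6 are pairwise disjoint (G4={c,f}; G5={g,h}; G6={a,b,d,e}).
Every remaining group overlaps one of these, and no 4 of the listed groups are pairwise disjoint, so 3 is the maximum.

3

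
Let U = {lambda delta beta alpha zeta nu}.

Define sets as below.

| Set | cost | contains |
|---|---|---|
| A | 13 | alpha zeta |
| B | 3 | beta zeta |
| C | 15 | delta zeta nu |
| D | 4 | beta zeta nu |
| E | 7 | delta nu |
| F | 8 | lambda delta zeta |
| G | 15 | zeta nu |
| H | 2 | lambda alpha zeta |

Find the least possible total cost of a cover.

B, E, H together cover every point (B ∪ E ∪ H = {lambda, delta, beta, alpha, zeta, nu}); total cost 3 + 7 + 2 = 12.
The greedy pick H, D, E costs 13; no covering selection beats 12.

12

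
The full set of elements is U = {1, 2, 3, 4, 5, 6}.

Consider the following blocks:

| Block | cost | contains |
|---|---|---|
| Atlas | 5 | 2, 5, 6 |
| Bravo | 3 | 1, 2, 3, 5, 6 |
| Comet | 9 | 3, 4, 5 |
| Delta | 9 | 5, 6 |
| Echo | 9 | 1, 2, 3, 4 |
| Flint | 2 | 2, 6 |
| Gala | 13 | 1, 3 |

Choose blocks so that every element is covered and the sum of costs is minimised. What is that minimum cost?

Bravo, Comet together cover every element (Bravo ∪ Comet = {1, 2, 3, 4, 5, 6}); total cost 3 + 9 = 12.
No covering selection has total cost below 12.

12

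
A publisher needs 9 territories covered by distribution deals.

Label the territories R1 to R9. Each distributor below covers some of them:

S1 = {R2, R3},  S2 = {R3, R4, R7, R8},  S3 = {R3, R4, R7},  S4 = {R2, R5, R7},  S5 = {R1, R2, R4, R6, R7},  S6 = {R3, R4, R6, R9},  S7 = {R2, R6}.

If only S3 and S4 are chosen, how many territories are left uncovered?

Union of S3, S4 = {R2, R3, R4, R5, R7}.
Not covered: R1, R6, R8, R9 — 4 territories.

4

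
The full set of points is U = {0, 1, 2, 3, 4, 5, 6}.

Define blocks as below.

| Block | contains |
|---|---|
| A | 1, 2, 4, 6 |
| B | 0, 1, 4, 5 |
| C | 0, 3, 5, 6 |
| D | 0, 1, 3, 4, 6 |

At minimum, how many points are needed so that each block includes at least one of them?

The 2 points {3, 4} hit every block.
No single point lies in every block, so at least 2 are needed and 2 is optimal.

2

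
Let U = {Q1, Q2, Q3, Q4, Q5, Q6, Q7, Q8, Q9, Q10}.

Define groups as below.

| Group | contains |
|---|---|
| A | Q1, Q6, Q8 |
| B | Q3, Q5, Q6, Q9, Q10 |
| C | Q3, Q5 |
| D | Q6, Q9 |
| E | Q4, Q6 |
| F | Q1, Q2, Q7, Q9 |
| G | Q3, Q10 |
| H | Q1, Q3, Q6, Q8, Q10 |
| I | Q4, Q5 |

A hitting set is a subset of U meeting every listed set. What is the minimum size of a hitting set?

Take T = {Q1, Q5, Q6, Q10}. Each listed group contains at least one of these, so T is a hitting set of size 4.
No choice of 3 points meets every group, so 4 is the minimum.

4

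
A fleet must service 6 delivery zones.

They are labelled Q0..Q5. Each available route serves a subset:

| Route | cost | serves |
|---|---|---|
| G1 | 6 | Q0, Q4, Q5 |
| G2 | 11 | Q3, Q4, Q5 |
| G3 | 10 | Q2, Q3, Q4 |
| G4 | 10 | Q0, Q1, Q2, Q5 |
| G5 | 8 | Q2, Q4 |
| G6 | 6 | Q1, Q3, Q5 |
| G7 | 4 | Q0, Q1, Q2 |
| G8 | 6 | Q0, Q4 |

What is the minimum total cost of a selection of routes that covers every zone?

15

G2, G7 together cover every zone (G2 ∪ G7 = {Q0, Q1, Q2, Q3, Q4, Q5}); total cost 11 + 4 = 15.
The greedy pick G7, G1, G6 costs 16; no covering selection beats 15.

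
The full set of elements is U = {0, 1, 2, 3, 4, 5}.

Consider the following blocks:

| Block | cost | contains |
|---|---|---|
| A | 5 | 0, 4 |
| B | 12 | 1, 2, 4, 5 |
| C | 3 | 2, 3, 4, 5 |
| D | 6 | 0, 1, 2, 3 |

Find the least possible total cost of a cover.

C, D together cover every element (C ∪ D = {0, 1, 2, 3, 4, 5}); total cost 3 + 6 = 9.
No covering selection has total cost below 9.

9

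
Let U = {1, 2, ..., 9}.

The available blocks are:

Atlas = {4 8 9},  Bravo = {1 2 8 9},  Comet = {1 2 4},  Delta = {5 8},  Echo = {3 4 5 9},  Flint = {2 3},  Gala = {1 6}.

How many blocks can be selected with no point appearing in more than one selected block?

3

Atlas, Flint, Gala are pairwise disjoint (Atlas={4,8,9}; Flint={2,3}; Gala={1,6}).
Every remaining block overlaps one of these, and no 4 of the listed blocks are pairwise disjoint, so 3 is the maximum.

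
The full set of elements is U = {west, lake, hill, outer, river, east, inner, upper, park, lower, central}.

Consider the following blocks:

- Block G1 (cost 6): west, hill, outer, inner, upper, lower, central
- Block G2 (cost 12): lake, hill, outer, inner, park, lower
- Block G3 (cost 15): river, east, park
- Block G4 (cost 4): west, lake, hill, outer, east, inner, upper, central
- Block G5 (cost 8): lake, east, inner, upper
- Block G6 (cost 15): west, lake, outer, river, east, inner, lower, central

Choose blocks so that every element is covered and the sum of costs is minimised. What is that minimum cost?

25

G1, G3, G4 together cover every element (G1 ∪ G3 ∪ G4 = {west, lake, hill, outer, river, east, inner, upper, park, lower, central}); total cost 6 + 15 + 4 = 25.
No covering selection has total cost below 25.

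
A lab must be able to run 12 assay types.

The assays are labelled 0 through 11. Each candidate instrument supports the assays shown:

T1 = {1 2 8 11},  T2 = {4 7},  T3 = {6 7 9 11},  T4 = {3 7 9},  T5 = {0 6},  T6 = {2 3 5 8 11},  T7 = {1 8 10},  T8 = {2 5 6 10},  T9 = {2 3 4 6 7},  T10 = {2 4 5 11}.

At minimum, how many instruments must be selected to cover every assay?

4

Take {T4, T5, T7, T10}. Their union is {0, 1, 2, 3, 4, 5, 6, 7, 8, 9, 10, 11}, which is all 12 assays.
No 3 of the 10 instruments cover everything (all 120 combinations miss at least one assay), so 4 is optimal.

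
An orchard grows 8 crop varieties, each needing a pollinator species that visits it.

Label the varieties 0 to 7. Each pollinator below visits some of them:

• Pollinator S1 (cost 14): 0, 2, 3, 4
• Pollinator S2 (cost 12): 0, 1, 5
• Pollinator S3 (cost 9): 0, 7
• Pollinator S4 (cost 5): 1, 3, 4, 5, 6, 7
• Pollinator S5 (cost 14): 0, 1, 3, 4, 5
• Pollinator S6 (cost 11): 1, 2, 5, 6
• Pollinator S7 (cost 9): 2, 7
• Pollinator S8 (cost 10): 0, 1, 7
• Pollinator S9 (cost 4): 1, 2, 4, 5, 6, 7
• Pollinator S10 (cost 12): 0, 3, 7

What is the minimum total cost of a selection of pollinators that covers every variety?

S9, S10 together cover every variety (S9 ∪ S10 = {0, 1, 2, 3, 4, 5, 6, 7}); total cost 4 + 12 = 16.
The greedy pick S9, S4, S3 costs 18; no covering selection beats 16.

16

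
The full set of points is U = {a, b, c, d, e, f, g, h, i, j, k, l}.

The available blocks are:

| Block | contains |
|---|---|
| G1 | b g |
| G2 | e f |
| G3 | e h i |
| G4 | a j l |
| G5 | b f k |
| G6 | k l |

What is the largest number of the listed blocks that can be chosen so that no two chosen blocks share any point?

3

G3, G4, G5 are pairwise disjoint (G3={e,h,i}; G4={a,j,l}; G5={b,f,k}).
Every remaining block overlaps one of these, and no 4 of the listed blocks are pairwise disjoint, so 3 is the maximum.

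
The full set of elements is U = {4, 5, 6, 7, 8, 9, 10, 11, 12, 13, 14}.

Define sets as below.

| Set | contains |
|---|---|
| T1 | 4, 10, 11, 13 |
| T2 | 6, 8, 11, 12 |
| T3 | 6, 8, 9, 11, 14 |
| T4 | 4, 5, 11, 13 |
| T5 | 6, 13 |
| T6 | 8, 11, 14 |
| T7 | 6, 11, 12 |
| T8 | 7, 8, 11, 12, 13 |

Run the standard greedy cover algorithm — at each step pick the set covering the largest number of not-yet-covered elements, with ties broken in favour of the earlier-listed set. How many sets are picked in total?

Greedy: pick T3 (covers 5 new) → pick T1 (covers 3 new) → pick T8 (covers 2 new) → pick T4 (covers 1 new). Total picks: 4.

4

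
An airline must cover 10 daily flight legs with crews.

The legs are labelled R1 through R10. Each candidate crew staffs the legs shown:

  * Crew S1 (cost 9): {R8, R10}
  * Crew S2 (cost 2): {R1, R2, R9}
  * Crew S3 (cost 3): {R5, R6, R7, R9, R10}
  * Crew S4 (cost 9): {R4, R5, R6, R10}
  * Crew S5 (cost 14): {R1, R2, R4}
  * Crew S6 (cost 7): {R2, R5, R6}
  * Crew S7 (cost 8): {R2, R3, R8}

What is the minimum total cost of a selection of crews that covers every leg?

S2, S3, S4, S7 together cover every leg (S2 ∪ S3 ∪ S4 ∪ S7 = {R1, R2, R3, R4, R5, R6, R7, R8, R9, R10}); total cost 2 + 3 + 9 + 8 = 22.
No covering selection has total cost below 22.

22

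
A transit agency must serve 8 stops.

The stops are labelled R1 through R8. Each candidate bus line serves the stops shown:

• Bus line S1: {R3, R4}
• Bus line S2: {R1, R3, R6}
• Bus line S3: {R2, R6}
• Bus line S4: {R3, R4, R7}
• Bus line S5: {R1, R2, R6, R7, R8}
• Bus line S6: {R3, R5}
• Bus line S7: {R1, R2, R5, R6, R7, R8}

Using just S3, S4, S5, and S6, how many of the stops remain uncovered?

Union of S3, S4, S5, S6 = {R1, R2, R3, R4, R5, R6, R7, R8} — that's every stop, so 0 are uncovered.

0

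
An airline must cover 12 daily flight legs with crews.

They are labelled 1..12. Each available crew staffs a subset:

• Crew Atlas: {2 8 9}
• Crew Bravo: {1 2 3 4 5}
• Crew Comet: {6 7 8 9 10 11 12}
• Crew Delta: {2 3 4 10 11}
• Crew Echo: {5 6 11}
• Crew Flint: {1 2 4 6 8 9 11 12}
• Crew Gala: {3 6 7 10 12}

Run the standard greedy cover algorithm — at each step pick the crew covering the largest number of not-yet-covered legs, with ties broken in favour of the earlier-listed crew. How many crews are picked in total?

Greedy: pick Flint (covers 8 new) → pick Gala (covers 3 new) → pick Bravo (covers 1 new). Total picks: 3.
(The true minimum cover uses only 2 crews, so greedy is not optimal here.)

3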